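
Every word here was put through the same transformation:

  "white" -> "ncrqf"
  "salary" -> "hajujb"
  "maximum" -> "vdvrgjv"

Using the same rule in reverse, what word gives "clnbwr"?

insect

The output letters match the input read backwards, each shifted +9: white reversed is etihw. Two steps: reverse the string, then apply a Caesar shift of +9.
Decoding clnbwr: shift back: c−9=t, l−9=c, n−9=e, b−9=s, w−9=n, r−9=i → tcesni; then reverse → insect.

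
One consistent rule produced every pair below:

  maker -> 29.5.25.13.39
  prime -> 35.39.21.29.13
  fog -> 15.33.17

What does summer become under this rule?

41.45.29.29.13.39

The formula is n = 2×(alphabet index, a=1) + 3.
Applying it to summer: s=19→41, u=21→45, m=13→29, m=13→29, e=5→13, r=18→39.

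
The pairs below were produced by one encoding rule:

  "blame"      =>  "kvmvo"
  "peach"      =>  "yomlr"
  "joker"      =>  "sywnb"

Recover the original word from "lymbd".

Shifts by position in blame: pos 0: b→k (+9), pos 1: l→v (+10), pos 2: a→m (+12), pos 3: m→v (+9), pos 4: e→o (+10) — repeating every 3. It's a Vigenère-style cipher with numeric key [9,10,12]: position i shifts by key[i mod 3].
Undoing it on lymbd: l−9=c, y−10=o, m−12=a, b−9=s, d−10=t.

coast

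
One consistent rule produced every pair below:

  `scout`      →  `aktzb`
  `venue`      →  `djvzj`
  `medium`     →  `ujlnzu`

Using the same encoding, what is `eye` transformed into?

The shift depends on letter class: consonant s→a is +8, but vowel o→t is +5. The rule splits by letter class: vowels +5, consonants +8.
For eye: e(vowel)+5=j, y(cons)+8=g, e(vowel)+5=j.

jgj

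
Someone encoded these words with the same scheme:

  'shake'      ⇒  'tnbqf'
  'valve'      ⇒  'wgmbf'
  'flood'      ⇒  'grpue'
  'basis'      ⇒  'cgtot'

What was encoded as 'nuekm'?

Shifts by position in shake: pos 0: s→t (+1), pos 1: h→n (+6), pos 2: a→b (+1), pos 3: k→q (+6) — repeating every 2. A repeating key of period 2 is used — shifts +1, +6 over and over.
Decoding nuekm: n−1=m, u−6=o, e−1=d, k−6=e, m−1=l.

model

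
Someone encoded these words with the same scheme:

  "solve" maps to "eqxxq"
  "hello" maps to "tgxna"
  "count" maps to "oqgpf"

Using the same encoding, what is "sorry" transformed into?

eqdtk

Shifts by position in solve: pos 0: s→e (+12), pos 1: o→q (+2), pos 2: l→x (+12), pos 3: v→x (+2) — repeating every 2. It's a Vigenère-style cipher with numeric key [12,2]: position i shifts by key[i mod 2].
On sorry: s+12=e, o+2=q, r+12=d, r+2=t, y+12=k.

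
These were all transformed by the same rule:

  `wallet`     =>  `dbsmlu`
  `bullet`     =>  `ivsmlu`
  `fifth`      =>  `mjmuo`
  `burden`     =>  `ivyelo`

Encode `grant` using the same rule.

The shifts repeat in a cycle of length 2: positions 0,1,… shift by +7, +1, then the pattern repeats.
On grant: g+7=n, r+1=s, a+7=h, n+1=o, t+7=a.

nshoa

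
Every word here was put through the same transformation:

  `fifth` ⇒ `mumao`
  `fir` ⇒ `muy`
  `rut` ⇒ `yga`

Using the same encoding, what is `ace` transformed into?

mjq

The shift depends on letter class: consonant f→m is +7, but vowel i→u is +12. Vowels shift forward by 12 and consonants shift forward by 7.
Applying it to ace: a(vowel)+12=m, c(cons)+7=j, e(vowel)+12=q.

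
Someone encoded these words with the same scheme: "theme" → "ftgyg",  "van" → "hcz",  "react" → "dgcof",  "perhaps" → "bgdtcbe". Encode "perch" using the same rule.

bgdot

The shift depends on letter class: consonant t→f is +12, but vowel e→g is +2. The rule splits by letter class: vowels +2, consonants +12.
Applying it to perch: p(cons)+12=b, e(vowel)+2=g, r(cons)+12=d, c(cons)+12=o, h(cons)+12=t.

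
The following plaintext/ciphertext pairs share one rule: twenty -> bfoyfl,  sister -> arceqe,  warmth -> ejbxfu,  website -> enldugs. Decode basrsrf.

trigger

In twenty: t→b is +8, w→f is +9, e→o is +10, n→y is +11 — the shift increases by 1 each position. Each letter shifts forward by (position + 8), i.e. 8, 9, 10, … — the shift grows by one for each successive letter.
Undoing it on basrsrf: b−8=t, a−9=r, s−10=i, r−11=g, s−12=g, r−13=e, f−14=r.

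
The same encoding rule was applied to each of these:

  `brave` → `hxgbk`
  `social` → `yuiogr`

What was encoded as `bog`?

via

Compare letters: b→h is +6, r→x is +6, a→g is +6 — a constant shift. It's a constant shift of +6 (ROT6).
Decoding bog: b−6=v, o−6=i, g−6=a.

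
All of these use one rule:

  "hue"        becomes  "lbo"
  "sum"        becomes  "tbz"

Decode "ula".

ten

The output letters match the input read backwards, each shifted +7: hue reversed is euh. Two steps: reverse the string, then apply a Caesar shift of +7.
Reversing it on ula: shift back: u−7=n, l−7=e, a−7=t → net; then reverse → ten.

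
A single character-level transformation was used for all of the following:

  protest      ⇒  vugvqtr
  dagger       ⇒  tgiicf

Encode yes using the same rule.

The output letters match the input read backwards, each shifted +2: protest reversed is tsetorp. Two steps: reverse the string, then apply a Caesar shift of +2.
For yes: reverse → sey; then shift: s+2=u, e+2=g, y+2=a.

uga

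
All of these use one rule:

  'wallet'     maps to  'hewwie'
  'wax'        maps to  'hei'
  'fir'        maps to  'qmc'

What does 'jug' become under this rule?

The rule splits by letter class: vowels +4, consonants +11.
For jug: j(cons)+11=u, u(vowel)+4=y, g(cons)+11=r.

uyr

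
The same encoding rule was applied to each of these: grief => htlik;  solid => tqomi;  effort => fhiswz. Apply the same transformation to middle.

In grief: g→h is +1, r→t is +2, i→l is +3, e→i is +4 — the shift increases by 1 each position. Letter i (0-indexed) is shifted by i+1, so successive shifts are 1, 2, 3, ….
On middle: m+1=n, i+2=k, d+3=g, d+4=h, l+5=q, e+6=k.

nkghqk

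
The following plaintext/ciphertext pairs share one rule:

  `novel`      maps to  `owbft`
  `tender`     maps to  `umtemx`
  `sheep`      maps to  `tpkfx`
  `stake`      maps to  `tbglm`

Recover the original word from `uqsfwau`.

timeout

The shifts repeat in a cycle of length 3: positions 0,1,… shift by +1, +8, +6, then the pattern repeats.
Reversing it on uqsfwau: u−1=t, q−8=i, s−6=m, f−1=e, w−8=o, a−6=u, u−1=t.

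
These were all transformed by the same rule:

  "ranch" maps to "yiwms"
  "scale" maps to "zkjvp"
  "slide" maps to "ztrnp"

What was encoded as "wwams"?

In ranch: r→y is +7, a→i is +8, n→w is +9, c→m is +10 — the shift increases by 1 each position. The shift increases by 1 at each position, starting from +7: 7, 8, 9, ….
Decoding wwams: w−7=p, w−8=o, a−9=r, m−10=c, s−11=h.

porch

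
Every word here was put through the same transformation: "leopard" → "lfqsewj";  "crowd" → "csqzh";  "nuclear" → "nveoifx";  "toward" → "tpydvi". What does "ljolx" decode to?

limit

In leopard: l→l is +0, e→f is +1, o→q is +2, p→s is +3 — the shift increases by 1 each position. The shift increases by 1 at each position, starting from +0: 0, 1, 2, ….
Undoing it on ljolx: l−0=l, j−1=i, o−2=m, l−3=i, x−4=t.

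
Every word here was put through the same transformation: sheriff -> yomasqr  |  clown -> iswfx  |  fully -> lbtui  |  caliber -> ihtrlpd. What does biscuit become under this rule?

In sheriff: s→y is +6, h→o is +7, e→m is +8, r→a is +9 — the shift increases by 1 each position. The shift increases by 1 at each position, starting from +6: 6, 7, 8, ….
On biscuit: b+6=h, i+7=p, s+8=a, c+9=l, u+10=e, i+11=t, t+12=f.

hpaletf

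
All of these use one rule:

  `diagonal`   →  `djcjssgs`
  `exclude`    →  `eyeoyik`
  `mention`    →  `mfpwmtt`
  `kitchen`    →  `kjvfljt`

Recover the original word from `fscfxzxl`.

In diagonal: d→d is +0, i→j is +1, a→c is +2, g→j is +3 — the shift increases by 1 each position. Letter i (0-indexed) is shifted by i+0, so successive shifts are 0, 1, 2, ….
Undoing it on fscfxzxl: f−0=f, s−1=r, c−2=a, f−3=c, x−4=t, z−5=u, x−6=r, l−7=e.

fracture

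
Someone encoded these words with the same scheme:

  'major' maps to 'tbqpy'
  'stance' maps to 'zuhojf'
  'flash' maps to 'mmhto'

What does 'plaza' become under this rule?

wmhah

Shifts by position in major: pos 0: m→t (+7), pos 1: a→b (+1), pos 2: j→q (+7), pos 3: o→p (+1) — repeating every 2. The shifts repeat in a cycle of length 2: positions 0,1,… shift by +7, +1, then the pattern repeats.
For plaza: p+7=w, l+1=m, a+7=h, z+1=a, a+7=h.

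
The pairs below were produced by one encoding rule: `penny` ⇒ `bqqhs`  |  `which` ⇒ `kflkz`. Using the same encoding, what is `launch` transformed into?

kfqxdo

The output letters match the input read backwards, each shifted +3: penny reversed is ynnep. Read the word backwards and shift each letter +3.
For launch: reverse → hcnual; then shift: h+3=k, c+3=f, n+3=q, u+3=x, a+3=d, l+3=o.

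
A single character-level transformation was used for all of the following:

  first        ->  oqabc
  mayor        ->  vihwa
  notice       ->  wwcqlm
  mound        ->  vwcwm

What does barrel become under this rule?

The rule splits by letter class: vowels +8, consonants +9.
Applying it to barrel: b(cons)+9=k, a(vowel)+8=i, r(cons)+9=a, r(cons)+9=a, e(vowel)+8=m, l(cons)+9=u.

kiaamu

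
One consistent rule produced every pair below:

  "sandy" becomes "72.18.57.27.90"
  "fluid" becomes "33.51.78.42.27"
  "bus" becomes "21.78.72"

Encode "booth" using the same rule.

21.60.60.75.39

s(#19)→72 and a(#1)→18: differences scale by 3, so n = 3·pos + 15. Each letter becomes 3×(its alphabet position, a=1..z=26) + 15.
On booth: b=2→21, o=15→60, o=15→60, t=20→75, h=8→39.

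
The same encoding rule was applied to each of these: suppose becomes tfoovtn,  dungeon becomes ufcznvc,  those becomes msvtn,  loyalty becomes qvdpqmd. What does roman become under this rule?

This is an affine cipher: with a=0,…,z=25, each position x becomes (19x+15) mod 26.
For roman: r(17)→19·17+15≡0=a; o(14)→19·14+15≡21=v; m(12)→19·12+15≡9=j; a(0)→19·0+15≡15=p; n(13)→19·13+15≡2=c (all mod 26).

avjpc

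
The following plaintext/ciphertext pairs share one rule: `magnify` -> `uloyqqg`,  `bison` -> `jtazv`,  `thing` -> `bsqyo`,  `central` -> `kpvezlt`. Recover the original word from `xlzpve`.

Shifts by position in magnify: pos 0: m→u (+8), pos 1: a→l (+11), pos 2: g→o (+8), pos 3: n→y (+11) — repeating every 2. It's a Vigenère-style cipher with numeric key [8,11]: position i shifts by key[i mod 2].
Decoding xlzpve: x−8=p, l−11=a, z−8=r, p−11=e, v−8=n, e−11=t.

parent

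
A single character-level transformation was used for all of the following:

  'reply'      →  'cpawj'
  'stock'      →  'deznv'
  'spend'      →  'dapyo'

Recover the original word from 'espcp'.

Compare letters: r→c is +11, e→p is +11, p→a is +11 — a constant shift. Each letter is shifted forward by 11 in the alphabet (a Caesar shift of +11).
Reversing it on espcp: e−11=t, s−11=h, p−11=e, c−11=r, p−11=e.

there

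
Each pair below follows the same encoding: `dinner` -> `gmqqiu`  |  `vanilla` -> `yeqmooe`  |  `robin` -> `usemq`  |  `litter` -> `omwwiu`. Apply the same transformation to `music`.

The shift depends on letter class: consonant d→g is +3, but vowel i→m is +4. Vowels shift forward by 4 and consonants shift forward by 3.
On music: m(cons)+3=p, u(vowel)+4=y, s(cons)+3=v, i(vowel)+4=m, c(cons)+3=f.

pyvmf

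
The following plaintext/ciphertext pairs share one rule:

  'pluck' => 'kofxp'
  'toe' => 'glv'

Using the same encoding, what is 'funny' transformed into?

This is the alphabet-reversal cipher (Atbash): a becomes z, b becomes y, etc.
Applying it to funny: f↔u, u↔f, n↔m, n↔m, y↔b.

ufmmb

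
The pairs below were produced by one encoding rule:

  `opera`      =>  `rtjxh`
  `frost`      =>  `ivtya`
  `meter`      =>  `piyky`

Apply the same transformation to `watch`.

zeyio

Each letter shifts forward by (position + 3), i.e. 3, 4, 5, … — the shift grows by one for each successive letter.
For watch: w+3=z, a+4=e, t+5=y, c+6=i, h+7=o.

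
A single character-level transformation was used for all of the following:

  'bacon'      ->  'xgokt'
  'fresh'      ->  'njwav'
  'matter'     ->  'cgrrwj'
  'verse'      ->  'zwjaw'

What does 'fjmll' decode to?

b(1)→x(23) and a(0)→g(6) fit y≡17x+6 (mod 26); the inverse of 17 mod 26 is 23. Treating letters as 0–25, the rule is x ↦ 17x + 6 (mod 26).
Reversing it on fjmll: f(5)→23·(5−6)≡3=d; j(9)→23·(9−6)≡17=r; m(12)→23·(12−6)≡8=i; l(11)→23·(11−6)≡11=l; l(11)→23·(11−6)≡11=l (all mod 26).

drill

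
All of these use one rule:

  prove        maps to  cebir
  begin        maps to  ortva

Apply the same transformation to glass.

Compare letters: p→c is +13, r→e is +13, o→b is +13 — a constant shift. Every letter moves 13 places later in the alphabet, wrapping around z→a.
Applying it to glass: g+13=t, l+13=y, a+13=n, s+13=f, s+13=f.

tynff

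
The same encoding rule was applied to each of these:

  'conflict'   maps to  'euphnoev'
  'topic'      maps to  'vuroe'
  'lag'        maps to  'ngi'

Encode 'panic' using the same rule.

Vowels shift forward by 6 and consonants shift forward by 2.
Applying it to panic: p(cons)+2=r, a(vowel)+6=g, n(cons)+2=p, i(vowel)+6=o, c(cons)+2=e.

rgpoe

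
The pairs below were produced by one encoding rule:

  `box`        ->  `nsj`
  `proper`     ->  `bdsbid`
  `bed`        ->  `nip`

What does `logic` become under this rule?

The shift depends on letter class: consonant b→n is +12, but vowel o→s is +4. The rule splits by letter class: vowels +4, consonants +12.
On logic: l(cons)+12=x, o(vowel)+4=s, g(cons)+12=s, i(vowel)+4=m, c(cons)+12=o.

xssmo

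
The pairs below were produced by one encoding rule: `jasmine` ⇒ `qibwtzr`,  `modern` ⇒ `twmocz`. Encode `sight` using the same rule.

zqpre

In jasmine: j→q is +7, a→i is +8, s→b is +9, m→w is +10 — the shift increases by 1 each position. Each letter shifts forward by (position + 7), i.e. 7, 8, 9, … — the shift grows by one for each successive letter.
On sight: s+7=z, i+8=q, g+9=p, h+10=r, t+11=e.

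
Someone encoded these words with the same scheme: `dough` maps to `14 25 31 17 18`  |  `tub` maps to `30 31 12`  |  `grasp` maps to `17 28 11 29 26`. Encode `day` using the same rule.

d is letter #4 and maps to 14: an offset of 10. Each letter is replaced by its alphabet position (a=1..z=26) + 10.
Applying it to day: d=4→14, a=1→11, y=25→35.

14 11 35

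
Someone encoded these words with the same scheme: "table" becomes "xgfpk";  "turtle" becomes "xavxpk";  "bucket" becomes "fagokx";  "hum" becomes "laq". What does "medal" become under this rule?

The shift depends on letter class: consonant t→x is +4, but vowel a→g is +6. Vowels shift forward by 6 and consonants shift forward by 4.
Applying it to medal: m(cons)+4=q, e(vowel)+6=k, d(cons)+4=h, a(vowel)+6=g, l(cons)+4=p.

qkhgp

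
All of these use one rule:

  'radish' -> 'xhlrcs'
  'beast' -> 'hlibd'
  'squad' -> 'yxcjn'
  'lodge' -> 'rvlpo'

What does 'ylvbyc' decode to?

sensor

Each letter shifts forward by (position + 6), i.e. 6, 7, 8, … — the shift grows by one for each successive letter.
Undoing it on ylvbyc: y−6=s, l−7=e, v−8=n, b−9=s, y−10=o, c−11=r.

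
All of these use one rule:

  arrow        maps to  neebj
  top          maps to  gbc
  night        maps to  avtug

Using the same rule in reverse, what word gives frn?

sea

Compare letters: a→n is +13, r→e is +13, r→e is +13 — a constant shift. This is a Caesar cipher with shift 13.
Reversing it on frn: f−13=s, r−13=e, n−13=a.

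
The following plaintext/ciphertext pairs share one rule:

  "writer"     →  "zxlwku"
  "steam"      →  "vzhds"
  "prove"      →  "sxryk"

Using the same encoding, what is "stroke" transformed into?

Shifts by position in writer: pos 0: w→z (+3), pos 1: r→x (+6), pos 2: i→l (+3), pos 3: t→w (+3), pos 4: e→k (+6), pos 5: r→u (+3) — repeating every 3. It's a Vigenère-style cipher with numeric key [3,6,3]: position i shifts by key[i mod 3].
On stroke: s+3=v, t+6=z, r+3=u, o+3=r, k+6=q, e+3=h.

vzurqh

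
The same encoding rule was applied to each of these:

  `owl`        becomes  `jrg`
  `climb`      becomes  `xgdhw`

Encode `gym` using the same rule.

bth

Compare letters: o→j is +21, w→r is +21, l→g is +21 — a constant shift. Every letter moves 21 places later in the alphabet, wrapping around z→a.
On gym: g+21=b, y+21=t, m+21=h.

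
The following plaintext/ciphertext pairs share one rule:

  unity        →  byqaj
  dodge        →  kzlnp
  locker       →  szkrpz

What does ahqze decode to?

twist

A repeating key of period 3 is used — shifts +7, +11, +8 over and over.
Undoing it on ahqze: a−7=t, h−11=w, q−8=i, z−7=s, e−11=t.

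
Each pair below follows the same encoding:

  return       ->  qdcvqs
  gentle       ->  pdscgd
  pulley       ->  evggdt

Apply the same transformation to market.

Each letter's alphabet position (a=0..z=25) is mapped through 19·x+5 mod 26 — an affine cipher.
On market: m(12)→19·12+5≡25=z; a(0)→19·0+5≡5=f; r(17)→19·17+5≡16=q; k(10)→19·10+5≡13=n; e(4)→19·4+5≡3=d; t(19)→19·19+5≡2=c (all mod 26).

zfqndc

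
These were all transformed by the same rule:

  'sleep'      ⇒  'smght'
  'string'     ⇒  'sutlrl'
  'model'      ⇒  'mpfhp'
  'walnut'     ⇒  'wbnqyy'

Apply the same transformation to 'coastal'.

cpcvxfr

Letter i (0-indexed) is shifted by i+0, so successive shifts are 0, 1, 2, ….
For coastal: c+0=c, o+1=p, a+2=c, s+3=v, t+4=x, a+5=f, l+6=r.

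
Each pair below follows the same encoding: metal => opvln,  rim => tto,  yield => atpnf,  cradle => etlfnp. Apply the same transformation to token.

Vowels shift forward by 11 and consonants shift forward by 2.
On token: t(cons)+2=v, o(vowel)+11=z, k(cons)+2=m, e(vowel)+11=p, n(cons)+2=p.

vzmpp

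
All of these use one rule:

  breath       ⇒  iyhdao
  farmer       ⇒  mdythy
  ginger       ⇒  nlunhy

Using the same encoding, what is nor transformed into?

ury

The shift depends on letter class: consonant b→i is +7, but vowel e→h is +3. Two shifts are in play — +3 for a/e/i/o/u, +7 for every other letter.
Applying it to nor: n(cons)+7=u, o(vowel)+3=r, r(cons)+7=y.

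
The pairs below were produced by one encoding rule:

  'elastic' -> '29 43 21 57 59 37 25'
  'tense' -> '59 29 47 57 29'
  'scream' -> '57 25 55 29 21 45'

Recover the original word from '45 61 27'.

mud

e(#5)→29 and l(#12)→43: differences scale by 2, so n = 2·pos + 19. The formula is n = 2×(alphabet index, a=1) + 19.
Reversing it on 45 61 27: 45→(45−19)÷2=13=m, 61→(61−19)÷2=21=u, 27→(27−19)÷2=4=d.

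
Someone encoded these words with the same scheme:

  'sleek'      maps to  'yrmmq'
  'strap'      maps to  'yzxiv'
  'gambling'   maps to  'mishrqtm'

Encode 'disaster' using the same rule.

jqyiyzmx

The shift depends on letter class: consonant s→y is +6, but vowel e→m is +8. Vowels shift forward by 8 and consonants shift forward by 6.
For disaster: d(cons)+6=j, i(vowel)+8=q, s(cons)+6=y, a(vowel)+8=i, s(cons)+6=y, t(cons)+6=z, e(vowel)+8=m, r(cons)+6=x.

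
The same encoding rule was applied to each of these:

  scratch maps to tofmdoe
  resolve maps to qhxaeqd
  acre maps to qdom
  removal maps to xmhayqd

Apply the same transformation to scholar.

The output letters match the input read backwards, each shifted +12: scratch reversed is hctarcs. Read the word backwards and shift each letter +12.
For scholar: reverse → ralohcs; then shift: r+12=d, a+12=m, l+12=x, o+12=a, h+12=t, c+12=o, s+12=e.

dmxatoe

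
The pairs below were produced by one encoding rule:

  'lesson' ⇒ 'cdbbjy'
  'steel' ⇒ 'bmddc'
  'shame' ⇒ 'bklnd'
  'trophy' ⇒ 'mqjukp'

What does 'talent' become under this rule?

mlcdym

l(11)→c(2) and e(4)→d(3) fit y≡11x+11 (mod 26); the inverse of 11 mod 26 is 19. Treating letters as 0–25, the rule is x ↦ 11x + 11 (mod 26).
Applying it to talent: t(19)→11·19+11≡12=m; a(0)→11·0+11≡11=l; l(11)→11·11+11≡2=c; e(4)→11·4+11≡3=d; n(13)→11·13+11≡24=y; t(19)→11·19+11≡12=m (all mod 26).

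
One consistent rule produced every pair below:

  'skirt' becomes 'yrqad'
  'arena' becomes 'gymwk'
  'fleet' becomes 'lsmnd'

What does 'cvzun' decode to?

world

The shift increases by 1 at each position, starting from +6: 6, 7, 8, ….
Undoing it on cvzun: c−6=w, v−7=o, z−8=r, u−9=l, n−10=d.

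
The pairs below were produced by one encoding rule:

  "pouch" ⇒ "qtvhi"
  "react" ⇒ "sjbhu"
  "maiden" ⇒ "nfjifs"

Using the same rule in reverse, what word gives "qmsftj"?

It's a Vigenère-style cipher with numeric key [1,5]: position i shifts by key[i mod 2].
Reversing it on qmsftj: q−1=p, m−5=h, s−1=r, f−5=a, t−1=s, j−5=e.

phrase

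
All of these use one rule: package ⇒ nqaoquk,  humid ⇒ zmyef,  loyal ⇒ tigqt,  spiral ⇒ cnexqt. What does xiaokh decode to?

p(15)→n(13) and a(0)→q(16) fit y≡5x+16 (mod 26); the inverse of 5 mod 26 is 21. This is an affine cipher: with a=0,…,z=25, each position x becomes (5x+16) mod 26.
Decoding xiaokh: x(23)→21·(23−16)≡17=r; i(8)→21·(8−16)≡14=o; a(0)→21·(0−16)≡2=c; o(14)→21·(14−16)≡10=k; k(10)→21·(10−16)≡4=e; h(7)→21·(7−16)≡19=t (all mod 26).

rocket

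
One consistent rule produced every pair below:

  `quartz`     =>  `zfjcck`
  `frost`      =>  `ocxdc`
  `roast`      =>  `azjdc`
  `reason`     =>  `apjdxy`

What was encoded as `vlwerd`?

Shifts by position in quartz: pos 0: q→z (+9), pos 1: u→f (+11), pos 2: a→j (+9), pos 3: r→c (+11) — repeating every 2. A repeating key of period 2 is used — shifts +9, +11 over and over.
Decoding vlwerd: v−9=m, l−11=a, w−9=n, e−11=t, r−9=i, d−11=s.

mantis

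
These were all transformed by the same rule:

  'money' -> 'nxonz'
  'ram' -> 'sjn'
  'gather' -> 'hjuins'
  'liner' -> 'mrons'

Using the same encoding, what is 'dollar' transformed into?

exmmjs

The shift depends on letter class: consonant m→n is +1, but vowel o→x is +9. The rule splits by letter class: vowels +9, consonants +1.
For dollar: d(cons)+1=e, o(vowel)+9=x, l(cons)+1=m, l(cons)+1=m, a(vowel)+9=j, r(cons)+1=s.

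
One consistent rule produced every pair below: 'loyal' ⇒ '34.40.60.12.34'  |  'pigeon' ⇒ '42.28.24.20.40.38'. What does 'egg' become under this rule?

The formula is n = 2×(alphabet index, a=1) + 10.
On egg: e=5→20, g=7→24, g=7→24.

20.24.24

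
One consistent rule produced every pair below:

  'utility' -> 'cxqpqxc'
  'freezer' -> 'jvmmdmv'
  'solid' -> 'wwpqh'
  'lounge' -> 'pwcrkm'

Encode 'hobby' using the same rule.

The shift depends on letter class: consonant t→x is +4, but vowel u→c is +8. Vowels shift forward by 8 and consonants shift forward by 4.
For hobby: h(cons)+4=l, o(vowel)+8=w, b(cons)+4=f, b(cons)+4=f, y(cons)+4=c.

lwffc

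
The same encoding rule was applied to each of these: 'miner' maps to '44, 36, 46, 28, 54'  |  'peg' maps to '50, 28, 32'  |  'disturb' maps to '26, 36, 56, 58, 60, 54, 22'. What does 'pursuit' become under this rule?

50, 60, 54, 56, 60, 36, 58

m(#13)→44 and i(#9)→36: differences scale by 2, so n = 2·pos + 18. The formula is n = 2×(alphabet index, a=1) + 18.
For pursuit: p=16→50, u=21→60, r=18→54, s=19→56, u=21→60, i=9→36, t=20→58.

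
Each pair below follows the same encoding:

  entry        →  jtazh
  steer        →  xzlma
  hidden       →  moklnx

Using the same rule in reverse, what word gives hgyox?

cargo

The shift increases by 1 at each position, starting from +5: 5, 6, 7, ….
Reversing it on hgyox: h−5=c, g−6=a, y−7=r, o−8=g, x−9=o.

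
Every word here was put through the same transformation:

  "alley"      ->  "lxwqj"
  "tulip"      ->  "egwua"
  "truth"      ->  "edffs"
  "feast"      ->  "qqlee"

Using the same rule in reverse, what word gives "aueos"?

Shifts by position in alley: pos 0: a→l (+11), pos 1: l→x (+12), pos 2: l→w (+11), pos 3: e→q (+12) — repeating every 2. It's a Vigenère-style cipher with numeric key [11,12]: position i shifts by key[i mod 2].
Undoing it on aueos: a−11=p, u−12=i, e−11=t, o−12=c, s−11=h.

pitch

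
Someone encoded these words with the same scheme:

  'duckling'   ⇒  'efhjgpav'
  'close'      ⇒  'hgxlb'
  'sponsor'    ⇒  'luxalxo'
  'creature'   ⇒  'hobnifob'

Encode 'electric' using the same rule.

bgbhioph

Each letter's alphabet position (a=0..z=25) is mapped through 23·x+13 mod 26 — an affine cipher.
Applying it to electric: e(4)→23·4+13≡1=b; l(11)→23·11+13≡6=g; e(4)→23·4+13≡1=b; c(2)→23·2+13≡7=h; t(19)→23·19+13≡8=i; r(17)→23·17+13≡14=o; i(8)→23·8+13≡15=p; c(2)→23·2+13≡7=h (all mod 26).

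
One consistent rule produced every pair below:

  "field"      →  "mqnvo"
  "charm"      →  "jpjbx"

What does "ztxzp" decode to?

In field: f→m is +7, i→q is +8, e→n is +9, l→v is +10 — the shift increases by 1 each position. Letter i (0-indexed) is shifted by i+7, so successive shifts are 7, 8, 9, ….
Reversing it on ztxzp: z−7=s, t−8=l, x−9=o, z−10=p, p−11=e.

slope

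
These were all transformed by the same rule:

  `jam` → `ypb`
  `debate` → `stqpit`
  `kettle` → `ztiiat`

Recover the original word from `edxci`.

Compare letters: j→y is +15, a→p is +15, m→b is +15 — a constant shift. It's a constant shift of +15 (ROT15).
Decoding edxci: e−15=p, d−15=o, x−15=i, c−15=n, i−15=t.

point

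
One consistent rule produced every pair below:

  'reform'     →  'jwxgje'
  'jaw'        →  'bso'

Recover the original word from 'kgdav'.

solid

Compare letters: r→j is +18, e→w is +18, f→x is +18 — a constant shift. Each letter is shifted forward by 18 in the alphabet (a Caesar shift of +18).
Reversing it on kgdav: k−18=s, g−18=o, d−18=l, a−18=i, v−18=d.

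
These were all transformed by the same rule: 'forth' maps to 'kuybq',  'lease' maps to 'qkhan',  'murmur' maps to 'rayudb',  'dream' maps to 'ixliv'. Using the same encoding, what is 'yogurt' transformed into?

duncad

In forth: f→k is +5, o→u is +6, r→y is +7, t→b is +8 — the shift increases by 1 each position. Letter i (0-indexed) is shifted by i+5, so successive shifts are 5, 6, 7, ….
For yogurt: y+5=d, o+6=u, g+7=n, u+8=c, r+9=a, t+10=d.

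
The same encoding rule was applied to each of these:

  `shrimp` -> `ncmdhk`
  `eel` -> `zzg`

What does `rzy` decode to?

wed

Compare letters: s→n is +21, h→c is +21, r→m is +21 — a constant shift. Each letter is shifted forward by 21 in the alphabet (a Caesar shift of +21).
Reversing it on rzy: r−21=w, z−21=e, y−21=d.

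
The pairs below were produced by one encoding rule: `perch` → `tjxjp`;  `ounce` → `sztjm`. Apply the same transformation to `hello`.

ljrsw

Each letter shifts forward by (position + 4), i.e. 4, 5, 6, … — the shift grows by one for each successive letter.
On hello: h+4=l, e+5=j, l+6=r, l+7=s, o+8=w.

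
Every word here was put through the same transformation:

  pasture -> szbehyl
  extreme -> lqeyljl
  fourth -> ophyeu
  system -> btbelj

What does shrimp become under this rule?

buyxjs

p(15)→s(18) and a(0)→z(25) fit y≡3x+25 (mod 26); the inverse of 3 mod 26 is 9. Treating letters as 0–25, the rule is x ↦ 3x + 25 (mod 26).
Applying it to shrimp: s(18)→3·18+25≡1=b; h(7)→3·7+25≡20=u; r(17)→3·17+25≡24=y; i(8)→3·8+25≡23=x; m(12)→3·12+25≡9=j; p(15)→3·15+25≡18=s (all mod 26).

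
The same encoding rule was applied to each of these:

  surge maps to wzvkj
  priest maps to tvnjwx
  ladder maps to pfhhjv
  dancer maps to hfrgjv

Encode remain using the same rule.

vjqfnr

The shift depends on letter class: consonant s→w is +4, but vowel u→z is +5. Vowels shift forward by 5 and consonants shift forward by 4.
For remain: r(cons)+4=v, e(vowel)+5=j, m(cons)+4=q, a(vowel)+5=f, i(vowel)+5=n, n(cons)+4=r.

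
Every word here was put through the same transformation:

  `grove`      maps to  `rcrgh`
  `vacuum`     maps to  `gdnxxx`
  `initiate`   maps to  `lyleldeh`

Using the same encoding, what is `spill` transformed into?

dalww

The shift depends on letter class: consonant g→r is +11, but vowel o→r is +3. Two shifts are in play — +3 for a/e/i/o/u, +11 for every other letter.
For spill: s(cons)+11=d, p(cons)+11=a, i(vowel)+3=l, l(cons)+11=w, l(cons)+11=w.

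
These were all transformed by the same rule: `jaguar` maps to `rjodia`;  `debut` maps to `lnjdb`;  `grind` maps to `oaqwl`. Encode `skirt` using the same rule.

atqab

The shifts repeat in a cycle of length 2: positions 0,1,… shift by +8, +9, then the pattern repeats.
On skirt: s+8=a, k+9=t, i+8=q, r+9=a, t+8=b.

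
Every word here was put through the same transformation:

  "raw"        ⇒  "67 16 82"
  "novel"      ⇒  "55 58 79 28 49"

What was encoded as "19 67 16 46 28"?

The formula is n = 3×(alphabet index, a=1) + 13.
Reversing it on 19 67 16 46 28: 19→(19−13)÷3=2=b, 67→(67−13)÷3=18=r, 16→(16−13)÷3=1=a, 46→(46−13)÷3=11=k, 28→(28−13)÷3=5=e.

brake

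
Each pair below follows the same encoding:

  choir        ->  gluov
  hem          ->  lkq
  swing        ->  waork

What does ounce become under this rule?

uargk

The shift depends on letter class: consonant c→g is +4, but vowel o→u is +6. Two shifts are in play — +6 for a/e/i/o/u, +4 for every other letter.
On ounce: o(vowel)+6=u, u(vowel)+6=a, n(cons)+4=r, c(cons)+4=g, e(vowel)+6=k.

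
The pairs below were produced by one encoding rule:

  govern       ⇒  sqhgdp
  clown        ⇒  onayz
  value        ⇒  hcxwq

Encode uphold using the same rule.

grtqxf

A repeating key of period 2 is used — shifts +12, +2 over and over.
Applying it to uphold: u+12=g, p+2=r, h+12=t, o+2=q, l+12=x, d+2=f.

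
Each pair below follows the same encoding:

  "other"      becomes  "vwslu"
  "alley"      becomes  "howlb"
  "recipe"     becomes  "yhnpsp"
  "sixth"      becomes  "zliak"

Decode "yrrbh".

rogue

A repeating key of period 3 is used — shifts +7, +3, +11 over and over.
Undoing it on yrrbh: y−7=r, r−3=o, r−11=g, b−7=u, h−3=e.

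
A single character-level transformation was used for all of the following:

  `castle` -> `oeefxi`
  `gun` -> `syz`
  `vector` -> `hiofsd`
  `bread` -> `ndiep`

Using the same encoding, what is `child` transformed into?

The shift depends on letter class: consonant c→o is +12, but vowel a→e is +4. Vowels shift forward by 4 and consonants shift forward by 12.
On child: c(cons)+12=o, h(cons)+12=t, i(vowel)+4=m, l(cons)+12=x, d(cons)+12=p.

otmxp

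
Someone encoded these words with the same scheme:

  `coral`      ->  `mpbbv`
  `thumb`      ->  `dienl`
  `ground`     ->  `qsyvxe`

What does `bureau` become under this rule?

Shifts by position in coral: pos 0: c→m (+10), pos 1: o→p (+1), pos 2: r→b (+10), pos 3: a→b (+1) — repeating every 2. The shifts repeat in a cycle of length 2: positions 0,1,… shift by +10, +1, then the pattern repeats.
For bureau: b+10=l, u+1=v, r+10=b, e+1=f, a+10=k, u+1=v.

lvbfkv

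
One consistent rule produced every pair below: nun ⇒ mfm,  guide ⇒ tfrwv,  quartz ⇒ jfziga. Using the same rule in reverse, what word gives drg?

Each pair mirrors across the alphabet (n↔m, u↔f, n↔m): positions sum to 25. This is the alphabet-reversal cipher (Atbash): a becomes z, b becomes y, etc.
Reversing it on drg: d↔w, r↔i, g↔t.

wit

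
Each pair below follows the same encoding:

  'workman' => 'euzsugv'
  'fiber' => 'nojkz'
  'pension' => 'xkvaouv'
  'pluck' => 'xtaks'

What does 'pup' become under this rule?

The shift depends on letter class: consonant w→e is +8, but vowel o→u is +6. The rule splits by letter class: vowels +6, consonants +8.
On pup: p(cons)+8=x, u(vowel)+6=a, p(cons)+8=x.

xax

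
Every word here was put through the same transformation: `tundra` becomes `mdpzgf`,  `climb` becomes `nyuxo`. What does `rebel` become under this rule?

xqnqd

The word is reversed, then every letter is shifted forward by 12.
Applying it to rebel: reverse → leber; then shift: l+12=x, e+12=q, b+12=n, e+12=q, r+12=d.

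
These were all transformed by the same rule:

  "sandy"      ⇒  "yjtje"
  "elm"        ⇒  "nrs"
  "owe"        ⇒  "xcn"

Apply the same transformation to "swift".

The rule splits by letter class: vowels +9, consonants +6.
For swift: s(cons)+6=y, w(cons)+6=c, i(vowel)+9=r, f(cons)+6=l, t(cons)+6=z.

ycrlz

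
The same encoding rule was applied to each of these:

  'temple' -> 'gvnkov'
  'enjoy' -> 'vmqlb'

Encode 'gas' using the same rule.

tzh

Each pair mirrors across the alphabet (t↔g, e↔v, m↔n): positions sum to 25. Letters are reflected about the middle of the alphabet (position → 25−position): Atbash.
Applying it to gas: g↔t, a↔z, s↔h.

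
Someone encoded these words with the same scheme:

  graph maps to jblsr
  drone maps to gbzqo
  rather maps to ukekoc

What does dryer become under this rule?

It's a Vigenère-style cipher with numeric key [3,10,11]: position i shifts by key[i mod 3].
On dryer: d+3=g, r+10=b, y+11=j, e+3=h, r+10=b.

gbjhb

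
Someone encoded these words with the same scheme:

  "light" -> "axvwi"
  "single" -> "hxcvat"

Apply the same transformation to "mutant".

Compare letters: l→a is +15, i→x is +15, g→v is +15 — a constant shift. It's a constant shift of +15 (ROT15).
On mutant: m+15=b, u+15=j, t+15=i, a+15=p, n+15=c, t+15=i.

bjipci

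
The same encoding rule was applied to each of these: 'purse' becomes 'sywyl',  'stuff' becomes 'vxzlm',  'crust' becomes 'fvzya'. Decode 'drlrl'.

In purse: p→s is +3, u→y is +4, r→w is +5, s→y is +6 — the shift increases by 1 each position. The shift increases by 1 at each position, starting from +3: 3, 4, 5, ….
Decoding drlrl: d−3=a, r−4=n, l−5=g, r−6=l, l−7=e.

angle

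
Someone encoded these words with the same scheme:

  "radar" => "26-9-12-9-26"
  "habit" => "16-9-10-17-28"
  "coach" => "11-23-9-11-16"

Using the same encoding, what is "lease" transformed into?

20-13-9-27-13

r is letter #18 and maps to 26: an offset of 8. The number is (letter's place in the alphabet, a=1) + 8.
On lease: l=12→20, e=5→13, a=1→9, s=19→27, e=5→13.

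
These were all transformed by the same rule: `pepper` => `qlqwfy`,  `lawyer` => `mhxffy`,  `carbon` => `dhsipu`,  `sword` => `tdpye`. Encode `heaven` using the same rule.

ilbcfu

It's a Vigenère-style cipher with numeric key [1,7]: position i shifts by key[i mod 2].
For heaven: h+1=i, e+7=l, a+1=b, v+7=c, e+1=f, n+7=u.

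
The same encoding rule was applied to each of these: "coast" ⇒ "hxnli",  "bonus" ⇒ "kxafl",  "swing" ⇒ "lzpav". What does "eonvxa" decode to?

dragon

c(2)→h(7) and o(14)→x(23) fit y≡23x+13 (mod 26); the inverse of 23 mod 26 is 17. Treating letters as 0–25, the rule is x ↦ 23x + 13 (mod 26).
Decoding eonvxa: e(4)→17·(4−13)≡3=d; o(14)→17·(14−13)≡17=r; n(13)→17·(13−13)≡0=a; v(21)→17·(21−13)≡6=g; x(23)→17·(23−13)≡14=o; a(0)→17·(0−13)≡13=n (all mod 26).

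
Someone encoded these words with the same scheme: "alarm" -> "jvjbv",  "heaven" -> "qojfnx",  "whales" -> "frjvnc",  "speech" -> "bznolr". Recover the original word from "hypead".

yogurt

Shifts by position in alarm: pos 0: a→j (+9), pos 1: l→v (+10), pos 2: a→j (+9), pos 3: r→b (+10) — repeating every 2. The shifts repeat in a cycle of length 2: positions 0,1,… shift by +9, +10, then the pattern repeats.
Reversing it on hypead: h−9=y, y−10=o, p−9=g, e−10=u, a−9=r, d−10=t.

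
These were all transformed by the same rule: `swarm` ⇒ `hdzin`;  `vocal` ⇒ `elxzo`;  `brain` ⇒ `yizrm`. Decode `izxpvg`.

racket

Each pair mirrors across the alphabet (s↔h, w↔d, a↔z): positions sum to 25. Each letter is replaced by its mirror in the alphabet: a↔z, b↔y, c↔x, and so on (the Atbash cipher).
Decoding izxpvg: i↔r, z↔a, x↔c, p↔k, v↔e, g↔t.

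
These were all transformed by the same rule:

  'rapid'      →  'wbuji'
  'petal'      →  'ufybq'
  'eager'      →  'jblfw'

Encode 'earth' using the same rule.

It's a Vigenère-style cipher with numeric key [5,1]: position i shifts by key[i mod 2].
Applying it to earth: e+5=j, a+1=b, r+5=w, t+1=u, h+5=m.

jbwum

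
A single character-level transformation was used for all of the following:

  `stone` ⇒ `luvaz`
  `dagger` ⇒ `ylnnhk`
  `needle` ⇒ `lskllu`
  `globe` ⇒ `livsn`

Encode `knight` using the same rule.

aonpur

The output letters match the input read backwards, each shifted +7: stone reversed is enots. The word is reversed, then every letter is shifted forward by 7.
For knight: reverse → thgink; then shift: t+7=a, h+7=o, g+7=n, i+7=p, n+7=u, k+7=r.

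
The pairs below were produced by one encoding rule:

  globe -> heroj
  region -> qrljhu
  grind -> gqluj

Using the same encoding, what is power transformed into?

uhzrs

Two steps: reverse the string, then apply a Caesar shift of +3.
Applying it to power: reverse → rewop; then shift: r+3=u, e+3=h, w+3=z, o+3=r, p+3=s.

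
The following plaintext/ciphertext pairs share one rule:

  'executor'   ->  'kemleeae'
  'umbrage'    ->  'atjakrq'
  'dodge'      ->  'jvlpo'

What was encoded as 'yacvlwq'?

Each letter shifts forward by (position + 6), i.e. 6, 7, 8, … — the shift grows by one for each successive letter.
Undoing it on yacvlwq: y−6=s, a−7=t, c−8=u, v−9=m, l−10=b, w−11=l, q−12=e.

stumble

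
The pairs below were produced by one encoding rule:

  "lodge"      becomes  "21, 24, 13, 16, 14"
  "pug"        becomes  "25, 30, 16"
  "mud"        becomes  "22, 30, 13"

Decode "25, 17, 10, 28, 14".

phase

l is letter #12 and maps to 21: an offset of 9. Each letter is replaced by its alphabet position (a=1..z=26) + 9.
Reversing it on 25, 17, 10, 28, 14: 25→(25−9)÷1=16=p, 17→(17−9)÷1=8=h, 10→(10−9)÷1=1=a, 28→(28−9)÷1=19=s, 14→(14−9)÷1=5=e.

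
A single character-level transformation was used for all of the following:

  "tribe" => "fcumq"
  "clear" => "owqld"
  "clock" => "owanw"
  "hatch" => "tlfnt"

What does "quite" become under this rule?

cfueq

It's a Vigenère-style cipher with numeric key [12,11]: position i shifts by key[i mod 2].
For quite: q+12=c, u+11=f, i+12=u, t+11=e, e+12=q.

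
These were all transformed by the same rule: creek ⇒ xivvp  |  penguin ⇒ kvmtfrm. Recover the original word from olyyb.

Letters are reflected about the middle of the alphabet (position → 25−position): Atbash.
Decoding olyyb: o↔l, l↔o, y↔b, y↔b, b↔y.

lobby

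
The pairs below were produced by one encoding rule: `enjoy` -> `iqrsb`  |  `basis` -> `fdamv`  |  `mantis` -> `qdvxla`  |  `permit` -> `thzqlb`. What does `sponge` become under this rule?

Shifts by position in enjoy: pos 0: e→i (+4), pos 1: n→q (+3), pos 2: j→r (+8), pos 3: o→s (+4), pos 4: y→b (+3) — repeating every 3. A repeating key of period 3 is used — shifts +4, +3, +8 over and over.
On sponge: s+4=w, p+3=s, o+8=w, n+4=r, g+3=j, e+8=m.

wswrjm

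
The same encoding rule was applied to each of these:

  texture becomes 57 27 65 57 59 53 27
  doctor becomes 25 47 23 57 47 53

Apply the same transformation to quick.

t(#20)→57 and e(#5)→27: differences scale by 2, so n = 2·pos + 17. The formula is n = 2×(alphabet index, a=1) + 17.
Applying it to quick: q=17→51, u=21→59, i=9→35, c=3→23, k=11→39.

51 59 35 23 39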